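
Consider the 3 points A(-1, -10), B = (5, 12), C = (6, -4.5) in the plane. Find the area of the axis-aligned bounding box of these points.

x ranges over [-1, 6], width 7.
y ranges over [-10, 12], height 22.
Area = 7 × 22 = 154.

154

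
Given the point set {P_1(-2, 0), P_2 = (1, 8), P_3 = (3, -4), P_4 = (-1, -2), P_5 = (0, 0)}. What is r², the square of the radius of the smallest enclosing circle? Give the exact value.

37

The minimum enclosing circle of a finite set is fixed by two of the points (as a diameter) or three (as a circumcircle).
The farthest pair is P_2–P_3 with squared distance 148. The circle on this segment as diameter has centre (2, 2) and r² = 148/4 = 37.
Check P_1: distance² to centre = 20 ≤ 37, so it lies inside.
All remaining points lie in this disk, and no smaller disk contains both endpoints, so this is the minimum enclosing circle.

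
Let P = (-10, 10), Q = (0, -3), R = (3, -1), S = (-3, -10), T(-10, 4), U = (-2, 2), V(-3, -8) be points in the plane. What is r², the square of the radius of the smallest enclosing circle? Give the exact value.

112.25

By Welzl's lemma the MEC is supported by two points (diametrically opposite) or three points (on a circumcircle).
The farthest pair is P–S with squared distance 449. The circle on this segment as diameter has centre (-6.5, 0) and r² = 449/4 = 112.25.
Check Q: distance² to centre = 51.25 ≤ 112.25, so it lies inside.
All remaining points lie in this disk, and no smaller disk contains both endpoints, so this is the minimum enclosing circle.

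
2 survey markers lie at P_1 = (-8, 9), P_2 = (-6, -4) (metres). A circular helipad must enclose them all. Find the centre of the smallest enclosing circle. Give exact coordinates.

(-7, 2.5)

The smallest circle enclosing two points has them as diameter endpoints.
Centre = midpoint = (-7, 2.5); r² = |P_1P_2|²/4 = 173/4 = 43.25.
Centre = (-7, 2.5).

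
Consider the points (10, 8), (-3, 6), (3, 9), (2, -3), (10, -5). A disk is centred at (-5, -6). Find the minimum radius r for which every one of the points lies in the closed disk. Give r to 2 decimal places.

The required radius is the distance from (-5, -6) to the farthest point.
Squared distances: 421, 148, 289, 58, 226.
Maximum is 421, attained at (10, 8).
r = √421 ≈ 20.52.

20.52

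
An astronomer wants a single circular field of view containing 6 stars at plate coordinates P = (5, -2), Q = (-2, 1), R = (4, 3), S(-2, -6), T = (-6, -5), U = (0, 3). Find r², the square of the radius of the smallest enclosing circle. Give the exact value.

The minimum enclosing circle of a finite set is fixed by two of the points (as a diameter) or three (as a circumcircle).
The farthest pair is R–T with squared distance 164. The circle on this segment as diameter has centre (-1, -1) and r² = 164/4 = 41.
Check P: distance² to centre = 37 ≤ 41, so it lies inside.
All remaining points lie in this disk, and no smaller disk contains both endpoints, so this is the minimum enclosing circle.

41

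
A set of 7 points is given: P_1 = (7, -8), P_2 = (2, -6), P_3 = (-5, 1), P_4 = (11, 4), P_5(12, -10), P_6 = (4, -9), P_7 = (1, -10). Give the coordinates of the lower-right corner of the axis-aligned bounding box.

x-range [-5, 12], y-range [-10, 4].
The lower-right corner is (12, -10).

(12, -10)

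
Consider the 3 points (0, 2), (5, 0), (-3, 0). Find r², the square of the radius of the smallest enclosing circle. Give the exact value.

Call the three points A, B, C in the order given.
Side lengths²: AB² = 29, AC² = 13, BC² = 64.
Since BC² = 64 ≥ 29 + 13 = 42, the angle opposite BC is not acute, so the smallest enclosing circle has BC as diameter.
Centre = midpoint of BC = (1, 0), r² = 64/4 = 16.

16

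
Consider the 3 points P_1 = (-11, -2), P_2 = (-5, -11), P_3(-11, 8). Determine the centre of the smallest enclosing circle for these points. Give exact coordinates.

(-8, -1.5)

Side lengths²: P_1P_2² = 117, P_1P_3² = 100, P_2P_3² = 397.
Since P_2P_3² = 397 ≥ 117 + 100 = 217, the angle opposite P_2P_3 is not acute, so the smallest enclosing circle has P_2P_3 as diameter.
Centre = midpoint of P_2P_3 = (-8, -1.5), r² = 397/4 = 99.25.
Centre = (-8, -1.5).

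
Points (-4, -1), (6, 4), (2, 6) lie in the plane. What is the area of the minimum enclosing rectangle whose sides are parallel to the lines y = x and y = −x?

In coordinates u = x + y, v = x − y the rectangle is axis-aligned; the map (x,y)→(u,v) scales areas by 2.
u-values: -5, 10, 8; range = 10 − (-5) = 15.
v-values: -3, 2, -4; range = 2 − (-4) = 6.
Area = (15 × 6) / 2 = 45.

45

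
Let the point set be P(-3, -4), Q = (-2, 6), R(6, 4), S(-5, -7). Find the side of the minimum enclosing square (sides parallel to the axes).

The bounding box has width 11 and height 13.
An axis-aligned square enclosing the set must have side ≥ max(width, height).
So the minimum side is max(11, 13) = 13.

13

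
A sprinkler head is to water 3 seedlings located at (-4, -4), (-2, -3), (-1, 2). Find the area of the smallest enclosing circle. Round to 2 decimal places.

35.34

Call the three points A, B, C in the order given.
Side lengths²: AB² = 5, AC² = 45, BC² = 26.
Since AC² = 45 ≥ 26 + 5 = 31, the angle opposite AC is not acute, so the smallest enclosing circle has AC as diameter.
Centre = midpoint of AC = (-2.5, -1), r² = 45/4 = 11.25.
Area = π·r² = π·11.25 ≈ 35.34.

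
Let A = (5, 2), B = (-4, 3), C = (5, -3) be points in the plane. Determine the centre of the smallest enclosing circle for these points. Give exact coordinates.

(0.5, 0)

Side lengths²: AB² = 82, AC² = 25, BC² = 117.
Since BC² = 117 ≥ 82 + 25 = 107, the angle opposite BC is not acute, so the smallest enclosing circle has BC as diameter.
Centre = midpoint of BC = (0.5, 0), r² = 117/4 = 29.25.
Centre = (0.5, 0).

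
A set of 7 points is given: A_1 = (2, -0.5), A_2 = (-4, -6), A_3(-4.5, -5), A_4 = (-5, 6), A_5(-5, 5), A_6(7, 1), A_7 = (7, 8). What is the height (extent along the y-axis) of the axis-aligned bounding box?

max y = 8, min y = -6, so height = 14.

14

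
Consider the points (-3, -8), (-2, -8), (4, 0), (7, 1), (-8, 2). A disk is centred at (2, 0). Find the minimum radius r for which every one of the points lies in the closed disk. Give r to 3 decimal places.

The required radius is the distance from (2, 0) to the farthest point.
Squared distances: 89, 80, 4, 26, 104.
Maximum is 104, attained at (-8, 2).
r = √104 ≈ 10.198.

10.198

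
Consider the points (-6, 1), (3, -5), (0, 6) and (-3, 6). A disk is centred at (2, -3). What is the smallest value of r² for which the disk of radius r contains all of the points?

The required radius is the distance from (2, -3) to the farthest point.
Squared distances: 80, 5, 85, 106.
Maximum is 106, attained at (-3, 6).

106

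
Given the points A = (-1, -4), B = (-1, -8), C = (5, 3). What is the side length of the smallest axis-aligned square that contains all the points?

The bounding box has width 6 and height 11.
An axis-aligned square enclosing the set must have side ≥ max(width, height).
So the minimum side is max(6, 11) = 11.

11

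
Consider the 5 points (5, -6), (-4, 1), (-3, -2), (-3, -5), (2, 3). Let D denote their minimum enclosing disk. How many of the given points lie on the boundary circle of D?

The minimum enclosing circle of a finite set is fixed by two of the points (as a diameter) or three (as a circumcircle).
The farthest pair is (5, -6)–(-4, 1) with squared distance 130. The circle on this segment as diameter has centre (0.5, -2.5) and r² = 130/4 = 32.5.
Check (-3, -2): distance² to centre = 12.5 ≤ 32.5, so it lies inside.
All remaining points lie in this disk, and no smaller disk contains both endpoints, so this is the minimum enclosing circle.
The points at distance exactly r from the centre are (5, -6), (-4, 1), (2, 3) — 3 points.

3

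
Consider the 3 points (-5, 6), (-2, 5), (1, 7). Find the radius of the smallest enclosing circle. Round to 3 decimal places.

3.041

Call the three points A, B, C in the order given.
Side lengths²: AB² = 10, AC² = 37, BC² = 13.
Since AC² = 37 ≥ 13 + 10 = 23, the angle opposite AC is not acute, so the smallest enclosing circle has AC as diameter.
Centre = midpoint of AC = (-2, 6.5), r² = 37/4 = 9.25.
r = √(9.25) ≈ 3.041.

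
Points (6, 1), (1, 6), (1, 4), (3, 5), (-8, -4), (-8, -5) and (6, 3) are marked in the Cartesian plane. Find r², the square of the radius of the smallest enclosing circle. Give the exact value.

The farthest pair is (-8, -5)–(6, 3) with squared distance 260. The circle on this segment as diameter has centre (-1, -1) and r² = 260/4 = 65.
Check (6, 1): distance² to centre = 53 ≤ 65, so it lies inside.
All remaining points lie in this disk, and no smaller disk contains both endpoints, so this is the minimum enclosing circle.

65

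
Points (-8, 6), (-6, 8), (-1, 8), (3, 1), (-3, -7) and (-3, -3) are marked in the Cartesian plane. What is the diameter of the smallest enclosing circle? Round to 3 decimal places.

15.432

By Welzl's lemma the MEC is supported by two points (diametrically opposite) or three points (on a circumcircle).
The minimum enclosing circle is determined by three boundary points: (-6, 8), (-1, 8), (-3, -7).
Their circumcentre is (-3.5, 0.7) with r² = 59.54.
The farthest remaining point (-8, 6) is at distance² 48.34 ≤ 59.54.
Diameter = 2r = 2√(59.54) ≈ 15.432.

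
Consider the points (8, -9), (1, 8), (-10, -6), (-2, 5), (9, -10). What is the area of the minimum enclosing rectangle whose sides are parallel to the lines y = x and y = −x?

325

In coordinates u = x + y, v = x − y the rectangle is axis-aligned; the map (x,y)→(u,v) scales areas by 2.
u-values: -1, 9, -16, 3, -1; range = 9 − (-16) = 25.
v-values: 17, -7, -4, -7, 19; range = 19 − (-7) = 26.
Area = (25 × 26) / 2 = 325.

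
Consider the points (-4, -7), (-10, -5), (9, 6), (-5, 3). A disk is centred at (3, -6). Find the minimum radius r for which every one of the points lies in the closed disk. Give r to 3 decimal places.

13.416

The required radius is the distance from (3, -6) to the farthest point.
Squared distances: 50, 170, 180, 145.
Maximum is 180, attained at (9, 6).
r = √180 ≈ 13.416.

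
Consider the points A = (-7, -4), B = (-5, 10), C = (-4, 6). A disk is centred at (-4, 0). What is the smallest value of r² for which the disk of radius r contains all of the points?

The required radius is the distance from (-4, 0) to the farthest point.
Squared distances: 25, 101, 36.
Maximum is 101, attained at B.

101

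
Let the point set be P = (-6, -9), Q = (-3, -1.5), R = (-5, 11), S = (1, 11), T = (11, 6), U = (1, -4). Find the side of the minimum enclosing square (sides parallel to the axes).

The bounding box has width 17 and height 20.
An axis-aligned square enclosing the set must have side ≥ max(width, height).
So the minimum side is max(17, 20) = 20.

20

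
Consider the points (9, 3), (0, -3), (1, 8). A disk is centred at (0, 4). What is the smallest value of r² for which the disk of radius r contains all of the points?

82

The required radius is the distance from (0, 4) to the farthest point.
Squared distances: 82, 49, 17.
Maximum is 82, attained at (9, 3).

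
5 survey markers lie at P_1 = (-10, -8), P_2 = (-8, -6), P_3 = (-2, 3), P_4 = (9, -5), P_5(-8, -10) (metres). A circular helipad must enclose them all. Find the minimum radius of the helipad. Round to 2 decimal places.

A smallest enclosing disk is always determined by at most three of the input points on its boundary.
The farthest pair is P_1–P_4 with squared distance 370. The circle on this segment as diameter has centre (-0.5, -6.5) and r² = 370/4 = 92.5.
Check P_2: distance² to centre = 56.5 ≤ 92.5, so it lies inside.
All remaining points lie in this disk, and no smaller disk contains both endpoints, so this is the minimum enclosing circle.
r = √(92.5) ≈ 9.62.

9.62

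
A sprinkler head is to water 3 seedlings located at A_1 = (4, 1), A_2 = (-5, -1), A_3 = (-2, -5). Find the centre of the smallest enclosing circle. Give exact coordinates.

(-5/14, -9/14)

Side lengths²: A_1A_2² = 85, A_1A_3² = 72, A_2A_3² = 25.
Since A_1A_2² = 85 < 72 + 25 = 97, the triangle is acute, so the smallest enclosing circle is the circumcircle.
Circumcentre = (-5/14, -9/14), r² = 2125/98.
Centre = (-5/14, -9/14).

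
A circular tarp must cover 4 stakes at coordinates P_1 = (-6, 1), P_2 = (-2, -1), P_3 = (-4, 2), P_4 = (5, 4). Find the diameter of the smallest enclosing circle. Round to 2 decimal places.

11.40

The minimum enclosing circle of a finite set is fixed by two of the points (as a diameter) or three (as a circumcircle).
The farthest pair is P_1–P_4 with squared distance 130. The circle on this segment as diameter has centre (-0.5, 2.5) and r² = 130/4 = 32.5.
Check P_2: distance² to centre = 14.5 ≤ 32.5, so it lies inside.
All remaining points lie in this disk, and no smaller disk contains both endpoints, so this is the minimum enclosing circle.
Diameter = 2r = 2√(32.5) ≈ 11.40.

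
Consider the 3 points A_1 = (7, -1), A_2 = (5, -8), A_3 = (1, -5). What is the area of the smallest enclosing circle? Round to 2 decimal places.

Side lengths²: A_1A_2² = 53, A_1A_3² = 52, A_2A_3² = 25.
Since A_1A_2² = 53 < 52 + 25 = 77, the triangle is acute, so the smallest enclosing circle is the circumcircle.
Circumcentre = (81/17, -141/34), r² = 17225/1156.
Area = π·r² = π·17225/1156 ≈ 46.81.

46.81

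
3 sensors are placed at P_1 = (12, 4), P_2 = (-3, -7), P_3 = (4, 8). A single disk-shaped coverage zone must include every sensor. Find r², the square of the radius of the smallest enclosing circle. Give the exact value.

Side lengths²: P_1P_2² = 346, P_1P_3² = 80, P_2P_3² = 274.
Since P_1P_2² = 346 < 274 + 80 = 354, the triangle is acute, so the smallest enclosing circle is the circumcircle.
Circumcentre = (161/37, -48/37), r² = 118505/1369.

118505/1369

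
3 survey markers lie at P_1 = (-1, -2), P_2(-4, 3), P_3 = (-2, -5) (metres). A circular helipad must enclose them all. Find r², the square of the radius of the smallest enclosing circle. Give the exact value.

17

Side lengths²: P_1P_2² = 34, P_1P_3² = 10, P_2P_3² = 68.
Since P_2P_3² = 68 ≥ 34 + 10 = 44, the angle opposite P_2P_3 is not acute, so the smallest enclosing circle has P_2P_3 as diameter.
Centre = midpoint of P_2P_3 = (-3, -1), r² = 68/4 = 17.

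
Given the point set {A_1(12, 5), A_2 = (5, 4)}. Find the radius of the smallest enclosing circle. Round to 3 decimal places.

3.536

The smallest circle enclosing two points has them as diameter endpoints.
Centre = midpoint = (8.5, 4.5); r² = |A_1A_2|²/4 = 50/4 = 12.5.
r = √(12.5) ≈ 3.536.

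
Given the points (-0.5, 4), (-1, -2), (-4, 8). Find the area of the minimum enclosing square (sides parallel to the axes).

100

The bounding box has width 3.5 and height 10.
An axis-aligned square enclosing the set must have side ≥ max(width, height).
So the minimum side is max(3.5, 10) = 10.
Area = 10² = 100.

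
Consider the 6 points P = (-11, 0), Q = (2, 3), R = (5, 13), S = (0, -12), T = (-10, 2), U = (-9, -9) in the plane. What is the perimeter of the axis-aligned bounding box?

Width = max x − min x = 5 − (-11) = 16.
Height = max y − min y = 13 − (-12) = 25.
Perimeter = 2(16 + 25) = 82.

82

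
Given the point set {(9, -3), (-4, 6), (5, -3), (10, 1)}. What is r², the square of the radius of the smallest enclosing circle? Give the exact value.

62.5

A smallest enclosing disk is always determined by at most three of the input points on its boundary.
The farthest pair is (9, -3)–(-4, 6) with squared distance 250. The circle on this segment as diameter has centre (2.5, 1.5) and r² = 250/4 = 62.5.
Check (5, -3): distance² to centre = 26.5 ≤ 62.5, so it lies inside.
All remaining points lie in this disk, and no smaller disk contains both endpoints, so this is the minimum enclosing circle.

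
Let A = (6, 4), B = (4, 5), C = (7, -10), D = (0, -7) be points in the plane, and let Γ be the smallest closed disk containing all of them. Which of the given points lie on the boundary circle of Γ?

B, C

The minimum enclosing circle of a finite set is fixed by two of the points (as a diameter) or three (as a circumcircle).
The farthest pair is B–C with squared distance 234. The circle on this segment as diameter has centre (5.5, -2.5) and r² = 234/4 = 58.5.
Check A: distance² to centre = 42.5 ≤ 58.5, so it lies inside.
All remaining points lie in this disk, and no smaller disk contains both endpoints, so this is the minimum enclosing circle.
The points at distance exactly r from the centre are B, C — 2 points.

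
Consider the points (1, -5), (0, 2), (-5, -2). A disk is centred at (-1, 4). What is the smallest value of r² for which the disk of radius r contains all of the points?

The required radius is the distance from (-1, 4) to the farthest point.
Squared distances: 85, 5, 52.
Maximum is 85, attained at (1, -5).

85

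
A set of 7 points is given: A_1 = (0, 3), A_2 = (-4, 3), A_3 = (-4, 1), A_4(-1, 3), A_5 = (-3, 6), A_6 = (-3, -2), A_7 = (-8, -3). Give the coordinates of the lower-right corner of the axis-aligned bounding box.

(0, -3)

x-range [-8, 0], y-range [-3, 6].
The lower-right corner is (0, -3).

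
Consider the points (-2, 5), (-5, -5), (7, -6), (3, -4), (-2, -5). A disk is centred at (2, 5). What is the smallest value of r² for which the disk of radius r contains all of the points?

149

The required radius is the distance from (2, 5) to the farthest point.
Squared distances: 16, 149, 146, 82, 116.
Maximum is 149, attained at (-5, -5).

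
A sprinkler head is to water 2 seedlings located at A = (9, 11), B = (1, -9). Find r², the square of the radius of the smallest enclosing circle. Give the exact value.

The smallest circle enclosing two points has them as diameter endpoints.
Centre = midpoint = (5, 1); r² = |AB|²/4 = 464/4 = 116.

116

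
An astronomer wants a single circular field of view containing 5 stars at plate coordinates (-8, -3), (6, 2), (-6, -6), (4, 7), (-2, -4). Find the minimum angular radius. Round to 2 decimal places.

By Welzl's lemma the MEC is supported by two points (diametrically opposite) or three points (on a circumcircle).
The farthest pair is (-6, -6)–(4, 7) with squared distance 269. The circle on this segment as diameter has centre (-1, 0.5) and r² = 269/4 = 67.25.
Check (-8, -3): distance² to centre = 61.25 ≤ 67.25, so it lies inside.
All remaining points lie in this disk, and no smaller disk contains both endpoints, so this is the minimum enclosing circle.
r = √(67.25) ≈ 8.20.

8.20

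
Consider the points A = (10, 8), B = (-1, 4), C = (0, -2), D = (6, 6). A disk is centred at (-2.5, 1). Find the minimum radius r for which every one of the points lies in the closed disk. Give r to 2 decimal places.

The required radius is the distance from (-2.5, 1) to the farthest point.
Squared distances: 205.25, 11.25, 15.25, 97.25.
Maximum is 205.25, attained at A.
r = √(205.25) ≈ 14.33.

14.33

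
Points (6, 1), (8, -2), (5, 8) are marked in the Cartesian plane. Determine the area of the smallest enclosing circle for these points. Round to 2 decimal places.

Call the three points A, B, C in the order given.
Side lengths²: AB² = 13, AC² = 50, BC² = 109.
Since BC² = 109 ≥ 50 + 13 = 63, the angle opposite BC is not acute, so the smallest enclosing circle has BC as diameter.
Centre = midpoint of BC = (6.5, 3), r² = 109/4 = 27.25.
Area = π·r² = π·27.25 ≈ 85.61.

85.61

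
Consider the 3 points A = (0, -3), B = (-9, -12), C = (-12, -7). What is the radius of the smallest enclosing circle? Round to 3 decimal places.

Side lengths²: AB² = 162, AC² = 160, BC² = 34.
Since AB² = 162 < 160 + 34 = 194, the triangle is acute, so the smallest enclosing circle is the circumcircle.
Circumcentre = (-5.5, -6.5), r² = 42.5.
r = √(42.5) ≈ 6.519.

6.519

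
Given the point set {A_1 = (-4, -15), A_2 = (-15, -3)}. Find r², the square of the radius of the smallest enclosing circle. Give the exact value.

The smallest circle enclosing two points has them as diameter endpoints.
Centre = midpoint = (-9.5, -9); r² = |A_1A_2|²/4 = 265/4 = 66.25.

66.25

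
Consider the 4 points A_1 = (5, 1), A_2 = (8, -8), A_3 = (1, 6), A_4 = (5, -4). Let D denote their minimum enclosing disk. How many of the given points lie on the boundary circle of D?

The minimum enclosing circle of a finite set is fixed by two of the points (as a diameter) or three (as a circumcircle).
The farthest pair is A_2–A_3 with squared distance 245. The circle on this segment as diameter has centre (4.5, -1) and r² = 245/4 = 61.25.
Check A_1: distance² to centre = 4.25 ≤ 61.25, so it lies inside.
All remaining points lie in this disk, and no smaller disk contains both endpoints, so this is the minimum enclosing circle.
The points at distance exactly r from the centre are A_2, A_3 — 2 points.

2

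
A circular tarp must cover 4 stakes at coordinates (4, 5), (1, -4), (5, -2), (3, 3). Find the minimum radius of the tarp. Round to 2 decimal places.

The farthest pair is (4, 5)–(1, -4) with squared distance 90. The circle on this segment as diameter has centre (2.5, 0.5) and r² = 90/4 = 22.5.
Check (5, -2): distance² to centre = 12.5 ≤ 22.5, so it lies inside.
All remaining points lie in this disk, and no smaller disk contains both endpoints, so this is the minimum enclosing circle.
r = √(22.5) ≈ 4.74.

4.74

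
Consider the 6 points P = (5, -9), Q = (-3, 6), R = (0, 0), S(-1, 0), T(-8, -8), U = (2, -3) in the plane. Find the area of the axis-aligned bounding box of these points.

195

x ranges over [-8, 5], width 13.
y ranges over [-9, 6], height 15.
Area = 13 × 15 = 195.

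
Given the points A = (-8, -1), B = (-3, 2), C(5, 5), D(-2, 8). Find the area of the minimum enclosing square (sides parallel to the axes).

169

The bounding box has width 13 and height 9.
An axis-aligned square enclosing the set must have side ≥ max(width, height).
So the minimum side is max(13, 9) = 13.
Area = 13² = 169.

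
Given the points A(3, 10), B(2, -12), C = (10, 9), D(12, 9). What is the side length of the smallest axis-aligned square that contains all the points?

22

The bounding box has width 10 and height 22.
An axis-aligned square enclosing the set must have side ≥ max(width, height).
So the minimum side is max(10, 22) = 22.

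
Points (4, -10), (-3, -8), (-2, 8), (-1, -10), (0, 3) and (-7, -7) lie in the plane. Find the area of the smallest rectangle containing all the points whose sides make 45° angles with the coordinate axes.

240

In coordinates u = x + y, v = x − y the rectangle is axis-aligned; the map (x,y)→(u,v) scales areas by 2.
u-values: -6, -11, 6, -11, 3, -14; range = 6 − (-14) = 20.
v-values: 14, 5, -10, 9, -3, 0; range = 14 − (-10) = 24.
Area = (20 × 24) / 2 = 240.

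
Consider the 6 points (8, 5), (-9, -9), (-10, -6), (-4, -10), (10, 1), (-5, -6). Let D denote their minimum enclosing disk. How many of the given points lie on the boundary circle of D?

2

By Welzl's lemma the MEC is supported by two points (diametrically opposite) or three points (on a circumcircle).
The farthest pair is (8, 5)–(-9, -9) with squared distance 485. The circle on this segment as diameter has centre (-0.5, -2) and r² = 485/4 = 121.25.
Check (-10, -6): distance² to centre = 106.25 ≤ 121.25, so it lies inside.
All remaining points lie in this disk, and no smaller disk contains both endpoints, so this is the minimum enclosing circle.
The points at distance exactly r from the centre are (8, 5), (-9, -9) — 2 points.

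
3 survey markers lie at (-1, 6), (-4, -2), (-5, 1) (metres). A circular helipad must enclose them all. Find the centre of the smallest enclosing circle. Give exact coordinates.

(-2.5, 2)

Call the three points A, B, C in the order given.
Side lengths²: AB² = 73, AC² = 41, BC² = 10.
Since AB² = 73 ≥ 41 + 10 = 51, the angle opposite AB is not acute, so the smallest enclosing circle has AB as diameter.
Centre = midpoint of AB = (-2.5, 2), r² = 73/4 = 18.25.
Centre = (-2.5, 2).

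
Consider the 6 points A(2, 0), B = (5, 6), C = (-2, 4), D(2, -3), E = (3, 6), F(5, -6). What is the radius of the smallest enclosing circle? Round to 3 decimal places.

6.348

The minimum enclosing circle is determined by three boundary points: B, C, F.
Their circumcentre is (41/14, 0) with r² = 7897/196.
The farthest remaining point E is at distance² 7057/196 ≤ 7897/196.
r = √(7897/196) ≈ 6.348.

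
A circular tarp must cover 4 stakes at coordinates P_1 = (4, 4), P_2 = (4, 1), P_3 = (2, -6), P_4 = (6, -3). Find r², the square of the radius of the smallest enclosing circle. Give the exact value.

The minimum enclosing circle of a finite set is fixed by two of the points (as a diameter) or three (as a circumcircle).
The farthest pair is P_1–P_3 with squared distance 104. The circle on this segment as diameter has centre (3, -1) and r² = 104/4 = 26.
Check P_2: distance² to centre = 5 ≤ 26, so it lies inside.
All remaining points lie in this disk, and no smaller disk contains both endpoints, so this is the minimum enclosing circle.

26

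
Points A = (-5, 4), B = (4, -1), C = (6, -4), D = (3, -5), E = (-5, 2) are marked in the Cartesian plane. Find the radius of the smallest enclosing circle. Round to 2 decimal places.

6.80

By Welzl's lemma the MEC is supported by two points (diametrically opposite) or three points (on a circumcircle).
The farthest pair is A–C with squared distance 185. The circle on this segment as diameter has centre (0.5, 0) and r² = 185/4 = 46.25.
Check B: distance² to centre = 13.25 ≤ 46.25, so it lies inside.
All remaining points lie in this disk, and no smaller disk contains both endpoints, so this is the minimum enclosing circle.
r = √(46.25) ≈ 6.80.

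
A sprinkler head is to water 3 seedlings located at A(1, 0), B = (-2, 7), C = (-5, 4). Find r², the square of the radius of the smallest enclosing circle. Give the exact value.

15.08

Side lengths²: AB² = 58, AC² = 52, BC² = 18.
Since AB² = 58 < 52 + 18 = 70, the triangle is acute, so the smallest enclosing circle is the circumcircle.
Circumcentre = (-1.2, 3.2), r² = 15.08.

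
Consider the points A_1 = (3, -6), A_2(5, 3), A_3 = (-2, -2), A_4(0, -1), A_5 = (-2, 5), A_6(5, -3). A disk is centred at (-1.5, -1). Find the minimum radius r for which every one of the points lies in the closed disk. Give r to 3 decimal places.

The required radius is the distance from (-1.5, -1) to the farthest point.
Squared distances: 45.25, 58.25, 1.25, 2.25, 36.25, 46.25.
Maximum is 58.25, attained at A_2.
r = √(58.25) ≈ 7.632.

7.632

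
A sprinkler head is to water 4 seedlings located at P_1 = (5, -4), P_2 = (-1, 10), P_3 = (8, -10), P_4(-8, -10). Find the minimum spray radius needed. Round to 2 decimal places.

11.62

The minimum enclosing circle of a finite set is fixed by two of the points (as a diameter) or three (as a circumcircle).
The minimum enclosing circle is determined by three boundary points: P_2, P_3, P_4.
Their circumcentre is (0, -1.575) with r² = 134.980625.
The farthest remaining point P_1 is at distance² 30.880625 ≤ 134.980625.
r = √(134.980625) ≈ 11.62.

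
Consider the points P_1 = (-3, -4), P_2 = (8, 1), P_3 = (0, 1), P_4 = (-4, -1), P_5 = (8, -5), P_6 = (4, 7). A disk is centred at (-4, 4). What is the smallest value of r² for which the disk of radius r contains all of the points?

The required radius is the distance from (-4, 4) to the farthest point.
Squared distances: 65, 153, 25, 25, 225, 73.
Maximum is 225, attained at P_5.

225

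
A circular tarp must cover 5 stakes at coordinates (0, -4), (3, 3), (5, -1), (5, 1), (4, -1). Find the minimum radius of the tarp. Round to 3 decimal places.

3.808

The farthest pair is (0, -4)–(3, 3) with squared distance 58. The circle on this segment as diameter has centre (1.5, -0.5) and r² = 58/4 = 14.5.
Check (5, -1): distance² to centre = 12.5 ≤ 14.5, so it lies inside.
All remaining points lie in this disk, and no smaller disk contains both endpoints, so this is the minimum enclosing circle.
r = √(14.5) ≈ 3.808.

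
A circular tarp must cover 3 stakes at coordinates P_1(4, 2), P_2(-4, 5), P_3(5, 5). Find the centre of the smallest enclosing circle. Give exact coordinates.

Side lengths²: P_1P_2² = 73, P_1P_3² = 10, P_2P_3² = 81.
Since P_2P_3² = 81 < 73 + 10 = 83, the triangle is acute, so the smallest enclosing circle is the circumcircle.
Circumcentre = (0.5, 29/6), r² = 365/18.
Centre = (0.5, 29/6).

(0.5, 29/6)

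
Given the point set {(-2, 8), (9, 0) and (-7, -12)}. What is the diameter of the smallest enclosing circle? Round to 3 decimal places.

21.569

Call the three points A, B, C in the order given.
Side lengths²: AB² = 185, AC² = 425, BC² = 400.
Since AC² = 425 < 400 + 185 = 585, the triangle is acute, so the smallest enclosing circle is the circumcircle.
Circumcentre = (-37/26, -36/13), r² = 78625/676.
Diameter = 2r = 2√(78625/676) ≈ 21.569.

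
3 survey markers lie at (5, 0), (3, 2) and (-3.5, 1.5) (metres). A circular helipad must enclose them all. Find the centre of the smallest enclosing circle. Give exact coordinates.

(0.75, 0.75)

Call the three points A, B, C in the order given.
Side lengths²: AB² = 8, AC² = 74.5, BC² = 42.5.
Since AC² = 74.5 ≥ 42.5 + 8 = 50.5, the angle opposite AC is not acute, so the smallest enclosing circle has AC as diameter.
Centre = midpoint of AC = (0.75, 0.75), r² = 74.5/4 = 18.625.
Centre = (0.75, 0.75).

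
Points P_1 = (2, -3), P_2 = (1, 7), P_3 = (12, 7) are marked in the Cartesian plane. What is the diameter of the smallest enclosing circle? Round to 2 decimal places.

14.21

Side lengths²: P_1P_2² = 101, P_1P_3² = 200, P_2P_3² = 121.
Since P_1P_3² = 200 < 121 + 101 = 222, the triangle is acute, so the smallest enclosing circle is the circumcircle.
Circumcentre = (6.5, 2.5), r² = 50.5.
Diameter = 2r = 2√(50.5) ≈ 14.21.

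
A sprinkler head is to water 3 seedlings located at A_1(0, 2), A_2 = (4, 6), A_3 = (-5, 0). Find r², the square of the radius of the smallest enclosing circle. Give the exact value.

Side lengths²: A_1A_2² = 32, A_1A_3² = 29, A_2A_3² = 117.
Since A_2A_3² = 117 ≥ 32 + 29 = 61, the angle opposite A_2A_3 is not acute, so the smallest enclosing circle has A_2A_3 as diameter.
Centre = midpoint of A_2A_3 = (-0.5, 3), r² = 117/4 = 29.25.

29.25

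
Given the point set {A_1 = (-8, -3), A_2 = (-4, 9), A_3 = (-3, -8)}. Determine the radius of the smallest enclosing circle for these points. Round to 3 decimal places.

Side lengths²: A_1A_2² = 160, A_1A_3² = 50, A_2A_3² = 290.
Since A_2A_3² = 290 ≥ 160 + 50 = 210, the angle opposite A_2A_3 is not acute, so the smallest enclosing circle has A_2A_3 as diameter.
Centre = midpoint of A_2A_3 = (-3.5, 0.5), r² = 290/4 = 72.5.
r = √(72.5) ≈ 8.515.

8.515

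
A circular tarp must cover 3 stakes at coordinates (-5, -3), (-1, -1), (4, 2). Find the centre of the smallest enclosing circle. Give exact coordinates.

(-0.5, -0.5)

Call the three points A, B, C in the order given.
Side lengths²: AB² = 20, AC² = 106, BC² = 34.
Since AC² = 106 ≥ 34 + 20 = 54, the angle opposite AC is not acute, so the smallest enclosing circle has AC as diameter.
Centre = midpoint of AC = (-0.5, -0.5), r² = 106/4 = 26.5.
Centre = (-0.5, -0.5).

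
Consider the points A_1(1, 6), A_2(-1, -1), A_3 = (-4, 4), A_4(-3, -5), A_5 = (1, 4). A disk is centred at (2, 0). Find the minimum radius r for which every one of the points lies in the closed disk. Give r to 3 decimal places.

7.211

The required radius is the distance from (2, 0) to the farthest point.
Squared distances: 37, 10, 52, 50, 17.
Maximum is 52, attained at A_3.
r = √52 ≈ 7.211.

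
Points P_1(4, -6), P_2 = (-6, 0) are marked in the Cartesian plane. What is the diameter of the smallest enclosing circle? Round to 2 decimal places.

The smallest circle enclosing two points has them as diameter endpoints.
Centre = midpoint = (-1, -3); r² = |P_1P_2|²/4 = 136/4 = 34.
Diameter = 2r = 2√34 ≈ 11.66.

11.66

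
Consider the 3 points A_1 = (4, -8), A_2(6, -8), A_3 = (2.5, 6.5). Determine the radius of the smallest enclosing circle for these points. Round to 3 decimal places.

7.458

Side lengths²: A_1A_2² = 4, A_1A_3² = 212.5, A_2A_3² = 222.5.
Since A_2A_3² = 222.5 ≥ 212.5 + 4 = 216.5, the angle opposite A_2A_3 is not acute, so the smallest enclosing circle has A_2A_3 as diameter.
Centre = midpoint of A_2A_3 = (4.25, -0.75), r² = 222.5/4 = 55.625.
r = √(55.625) ≈ 7.458.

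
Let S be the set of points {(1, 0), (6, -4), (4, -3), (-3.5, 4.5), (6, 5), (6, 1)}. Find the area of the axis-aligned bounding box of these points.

85.5

x ranges over [-3.5, 6], width 9.5.
y ranges over [-4, 5], height 9.
Area = 9.5 × 9 = 85.5.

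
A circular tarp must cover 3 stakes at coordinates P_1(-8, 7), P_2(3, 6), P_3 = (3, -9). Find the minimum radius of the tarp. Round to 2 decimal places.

9.71

Side lengths²: P_1P_2² = 122, P_1P_3² = 377, P_2P_3² = 225.
Since P_1P_3² = 377 ≥ 225 + 122 = 347, the angle opposite P_1P_3 is not acute, so the smallest enclosing circle has P_1P_3 as diameter.
Centre = midpoint of P_1P_3 = (-2.5, -1), r² = 377/4 = 94.25.
r = √(94.25) ≈ 9.71.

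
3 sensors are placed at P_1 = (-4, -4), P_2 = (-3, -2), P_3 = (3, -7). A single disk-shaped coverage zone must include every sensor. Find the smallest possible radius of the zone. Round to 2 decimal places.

3.91

Side lengths²: P_1P_2² = 5, P_1P_3² = 58, P_2P_3² = 61.
Since P_2P_3² = 61 < 58 + 5 = 63, the triangle is acute, so the smallest enclosing circle is the circumcircle.
Circumcentre = (-5/34, -159/34), r² = 8845/578.
r = √(8845/578) ≈ 3.91.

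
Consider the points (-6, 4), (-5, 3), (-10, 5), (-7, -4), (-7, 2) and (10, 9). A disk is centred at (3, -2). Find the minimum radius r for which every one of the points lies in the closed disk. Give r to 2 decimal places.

The required radius is the distance from (3, -2) to the farthest point.
Squared distances: 117, 89, 218, 104, 116, 170.
Maximum is 218, attained at (-10, 5).
r = √218 ≈ 14.76.

14.76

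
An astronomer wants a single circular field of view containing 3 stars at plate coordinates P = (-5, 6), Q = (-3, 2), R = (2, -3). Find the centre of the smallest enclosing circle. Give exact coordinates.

(-1.5, 1.5)

Side lengths²: PQ² = 20, PR² = 130, QR² = 50.
Since PR² = 130 ≥ 50 + 20 = 70, the angle opposite PR is not acute, so the smallest enclosing circle has PR as diameter.
Centre = midpoint of PR = (-1.5, 1.5), r² = 130/4 = 32.5.
Centre = (-1.5, 1.5).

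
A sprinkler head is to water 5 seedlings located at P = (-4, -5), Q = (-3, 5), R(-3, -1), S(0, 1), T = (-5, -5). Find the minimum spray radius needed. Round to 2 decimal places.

By Welzl's lemma the MEC is supported by two points (diametrically opposite) or three points (on a circumcircle).
The farthest pair is Q–T with squared distance 104. The circle on this segment as diameter has centre (-4, 0) and r² = 104/4 = 26.
Check P: distance² to centre = 25 ≤ 26, so it lies inside.
All remaining points lie in this disk, and no smaller disk contains both endpoints, so this is the minimum enclosing circle.
r = √26 ≈ 5.10.

5.10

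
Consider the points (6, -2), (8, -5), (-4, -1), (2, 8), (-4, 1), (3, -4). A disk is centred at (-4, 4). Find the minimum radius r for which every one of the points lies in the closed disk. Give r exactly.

15

The required radius is the distance from (-4, 4) to the farthest point.
Squared distances: 136, 225, 25, 52, 9, 113.
Maximum is 225, attained at (8, -5).
r = √225 = 15.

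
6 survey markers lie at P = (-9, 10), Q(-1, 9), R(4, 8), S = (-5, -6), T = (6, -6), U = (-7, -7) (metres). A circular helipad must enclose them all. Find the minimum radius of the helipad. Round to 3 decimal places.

10.966

The farthest pair is P–T with squared distance 481. The circle on this segment as diameter has centre (-1.5, 2) and r² = 481/4 = 120.25.
Check Q: distance² to centre = 49.25 ≤ 120.25, so it lies inside.
All remaining points lie in this disk, and no smaller disk contains both endpoints, so this is the minimum enclosing circle.
r = √(120.25) ≈ 10.966.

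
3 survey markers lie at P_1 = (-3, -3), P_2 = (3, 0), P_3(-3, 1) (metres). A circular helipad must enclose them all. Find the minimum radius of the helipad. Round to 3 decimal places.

Side lengths²: P_1P_2² = 45, P_1P_3² = 16, P_2P_3² = 37.
Since P_1P_2² = 45 < 37 + 16 = 53, the triangle is acute, so the smallest enclosing circle is the circumcircle.
Circumcentre = (-0.25, -1), r² = 11.5625.
r = √(11.5625) ≈ 3.400.

3.400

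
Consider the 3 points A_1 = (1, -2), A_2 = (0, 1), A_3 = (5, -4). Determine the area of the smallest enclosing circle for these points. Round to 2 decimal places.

39.27

Side lengths²: A_1A_2² = 10, A_1A_3² = 20, A_2A_3² = 50.
Since A_2A_3² = 50 ≥ 20 + 10 = 30, the angle opposite A_2A_3 is not acute, so the smallest enclosing circle has A_2A_3 as diameter.
Centre = midpoint of A_2A_3 = (2.5, -1.5), r² = 50/4 = 12.5.
Area = π·r² = π·12.5 ≈ 39.27.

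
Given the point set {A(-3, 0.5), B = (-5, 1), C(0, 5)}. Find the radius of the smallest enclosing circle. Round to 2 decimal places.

3.20

Side lengths²: AB² = 4.25, AC² = 29.25, BC² = 41.
Since BC² = 41 ≥ 29.25 + 4.25 = 33.5, the angle opposite BC is not acute, so the smallest enclosing circle has BC as diameter.
Centre = midpoint of BC = (-2.5, 3), r² = 41/4 = 10.25.
r = √(10.25) ≈ 3.20.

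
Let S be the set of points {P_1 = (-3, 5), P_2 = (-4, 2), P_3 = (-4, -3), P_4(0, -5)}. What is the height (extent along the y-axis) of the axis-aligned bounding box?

max y = 5, min y = -5, so height = 10.

10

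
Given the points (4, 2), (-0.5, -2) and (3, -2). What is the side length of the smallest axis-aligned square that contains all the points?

The bounding box has width 4.5 and height 4.
An axis-aligned square enclosing the set must have side ≥ max(width, height).
So the minimum side is max(4.5, 4) = 4.5.

4.5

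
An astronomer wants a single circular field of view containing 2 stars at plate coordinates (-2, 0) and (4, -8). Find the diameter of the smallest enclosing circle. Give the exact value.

The smallest circle enclosing two points has them as diameter endpoints.
Centre = midpoint = (1, -4); r² = |(-2, 0)−(4, -8)|²/4 = 100/4 = 25.
Diameter = 2r = 2√25 = 10.

10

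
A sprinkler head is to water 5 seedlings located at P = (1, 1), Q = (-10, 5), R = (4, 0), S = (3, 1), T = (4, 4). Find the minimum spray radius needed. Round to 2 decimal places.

7.43

By Welzl's lemma the MEC is supported by two points (diametrically opposite) or three points (on a circumcircle).
The farthest pair is Q–R with squared distance 221. The circle on this segment as diameter has centre (-3, 2.5) and r² = 221/4 = 55.25.
Check P: distance² to centre = 18.25 ≤ 55.25, so it lies inside.
All remaining points lie in this disk, and no smaller disk contains both endpoints, so this is the minimum enclosing circle.
r = √(55.25) ≈ 7.43.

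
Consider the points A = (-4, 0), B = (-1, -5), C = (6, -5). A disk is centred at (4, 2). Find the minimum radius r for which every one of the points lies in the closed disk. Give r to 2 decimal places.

8.60

The required radius is the distance from (4, 2) to the farthest point.
Squared distances: 68, 74, 53.
Maximum is 74, attained at B.
r = √74 ≈ 8.60.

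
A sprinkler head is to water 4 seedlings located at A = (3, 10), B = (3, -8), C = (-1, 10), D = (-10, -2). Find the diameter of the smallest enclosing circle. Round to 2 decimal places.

The minimum enclosing circle of a finite set is fixed by two of the points (as a diameter) or three (as a circumcircle).
The minimum enclosing circle is determined by three boundary points: A, B, D.
Their circumcentre is (-19/26, 1) with r² = 64165/676.
The farthest remaining point C is at distance² 54805/676 ≤ 64165/676.
Diameter = 2r = 2√(64165/676) ≈ 19.49.

19.49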